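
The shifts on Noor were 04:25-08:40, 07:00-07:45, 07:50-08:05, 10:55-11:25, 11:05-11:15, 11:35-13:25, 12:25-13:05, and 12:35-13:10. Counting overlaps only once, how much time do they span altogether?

6 h 35 min

Merged: 04:25-08:40, 10:55-11:25, 11:35-13:25.
Lengths: 4 h 15 min + 30 min + 1 h 50 min = 6 h 35 min.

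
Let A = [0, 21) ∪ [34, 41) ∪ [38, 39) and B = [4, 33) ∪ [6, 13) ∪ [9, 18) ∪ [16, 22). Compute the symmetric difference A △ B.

First set merges to [0, 21), [34, 41).
Second set merges to [4, 33).
Only in the first: [0, 4), [34, 41).
Only in the second: [21, 33).
Together these are the periods covered by exactly one.

[0, 4) ∪ [21, 33) ∪ [34, 41)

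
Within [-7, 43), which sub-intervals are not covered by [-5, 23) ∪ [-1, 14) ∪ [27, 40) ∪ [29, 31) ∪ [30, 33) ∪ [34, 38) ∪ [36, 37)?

[-7, -5) ∪ [23, 27) ∪ [40, 43)

After merging, the occupied span is [-5, 23), [27, 40).
Gaps within [-7, 43): [-7, -5), [23, 27), [40, 43).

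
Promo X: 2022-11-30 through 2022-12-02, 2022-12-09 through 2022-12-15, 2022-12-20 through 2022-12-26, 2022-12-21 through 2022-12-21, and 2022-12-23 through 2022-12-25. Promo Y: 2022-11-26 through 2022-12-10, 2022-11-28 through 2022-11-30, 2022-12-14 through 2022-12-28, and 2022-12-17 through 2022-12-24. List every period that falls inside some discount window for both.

2022-11-30 through 2022-12-02, 2022-12-09 through 2022-12-10, 2022-12-14 through 2022-12-15, 2022-12-20 through 2022-12-26

First set merges to 2022-11-30 through 2022-12-02, 2022-12-09 through 2022-12-15, 2022-12-20 through 2022-12-26.
Second set merges to 2022-11-26 through 2022-12-10, 2022-12-14 through 2022-12-28.
2022-11-30 through 2022-12-02 meets the second set on 2022-11-30 through 2022-12-02.
2022-12-09 through 2022-12-15 meets the second set on 2022-12-09 through 2022-12-10, 2022-12-14 through 2022-12-15.
2022-12-20 through 2022-12-26 meets the second set on 2022-12-20 through 2022-12-26.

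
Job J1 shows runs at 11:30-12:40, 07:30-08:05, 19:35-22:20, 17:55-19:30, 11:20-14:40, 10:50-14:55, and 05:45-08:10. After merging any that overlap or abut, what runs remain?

Sort by start: 05:45–08:10, 07:30–08:05, 10:50–14:55, 11:20–14:40, 11:30–12:40, 17:55–19:30, 19:35–22:20.
07:30–08:05 overlaps/touches 05:45–08:10 → extend to 05:45–08:10.
10:50–14:55 is disjoint → start new block.
11:20–14:40 overlaps/touches 10:50–14:55 → extend to 10:50–14:55.
11:30–12:40 overlaps/touches 10:50–14:55 → extend to 10:50–14:55.
17:55–19:30 is disjoint → start new block.
19:35–22:20 is disjoint → start new block.

05:45–08:10, 10:50–14:55, 17:55–19:30, 19:35–22:20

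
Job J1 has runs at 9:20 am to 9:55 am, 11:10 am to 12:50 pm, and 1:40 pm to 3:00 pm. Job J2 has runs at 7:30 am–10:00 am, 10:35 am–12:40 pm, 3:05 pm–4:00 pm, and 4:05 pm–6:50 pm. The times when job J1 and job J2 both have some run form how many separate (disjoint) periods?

A ∩ B = 9:20 am–9:55 am, 11:10 am–12:40 pm.
That is 2 disjoint pieces.

2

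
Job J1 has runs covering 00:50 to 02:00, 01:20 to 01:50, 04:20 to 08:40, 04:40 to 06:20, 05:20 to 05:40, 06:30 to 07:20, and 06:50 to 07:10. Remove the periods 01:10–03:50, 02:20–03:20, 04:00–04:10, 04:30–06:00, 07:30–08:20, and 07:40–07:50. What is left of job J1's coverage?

First set merges to 00:50–02:00, 04:20–08:40.
Second set merges to 01:10–03:50, 04:00–04:10, 04:30–06:00, 07:30–08:20.
00:50–02:00 \ B = 00:50–01:10.
04:20–08:40 \ B = 04:20–04:30, 06:00–07:30, 08:20–08:40.

00:50–01:10, 04:20–04:30, 06:00–07:30, 08:20–08:40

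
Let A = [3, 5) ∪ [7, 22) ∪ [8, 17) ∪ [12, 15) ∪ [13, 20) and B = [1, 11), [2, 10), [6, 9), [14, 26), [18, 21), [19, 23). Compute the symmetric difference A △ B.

[1, 3) ∪ [5, 7) ∪ [11, 14) ∪ [22, 26)

First set merges to [3, 5), [7, 22).
Second set merges to [1, 11), [14, 26).
A \ B = [11, 14).
B \ A = [1, 3), [5, 7), [22, 26).
Union of the two gives the symmetric difference.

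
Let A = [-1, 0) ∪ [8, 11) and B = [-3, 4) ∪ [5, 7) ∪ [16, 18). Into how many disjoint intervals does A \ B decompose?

1

A \ B = [8, 11).
That is 1 disjoint piece.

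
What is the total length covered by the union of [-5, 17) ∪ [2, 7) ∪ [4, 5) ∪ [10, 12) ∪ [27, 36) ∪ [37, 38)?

Merged: [-5, 17), [27, 36), [37, 38).
Lengths: 22 + 9 + 1 = 32.

32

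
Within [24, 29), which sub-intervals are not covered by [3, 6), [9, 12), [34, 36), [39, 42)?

The merged coverage is [3, 6), [9, 12), [34, 36), [39, 42).
Uncovered inside [24, 29): [24, 29).

[24, 29)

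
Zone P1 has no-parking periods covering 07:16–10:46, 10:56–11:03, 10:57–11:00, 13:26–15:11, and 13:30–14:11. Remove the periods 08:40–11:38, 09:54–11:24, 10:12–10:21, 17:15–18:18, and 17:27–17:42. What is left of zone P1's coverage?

A, merged: 07:16-10:46, 10:56-11:03, 13:26-15:11.
B, merged: 08:40-11:38, 17:15-18:18.
07:16-10:46 \ B = 07:16-08:40.
10:56-11:03: entirely removed.
13:26-15:11: nothing removed.

07:16-08:40, 13:26-15:11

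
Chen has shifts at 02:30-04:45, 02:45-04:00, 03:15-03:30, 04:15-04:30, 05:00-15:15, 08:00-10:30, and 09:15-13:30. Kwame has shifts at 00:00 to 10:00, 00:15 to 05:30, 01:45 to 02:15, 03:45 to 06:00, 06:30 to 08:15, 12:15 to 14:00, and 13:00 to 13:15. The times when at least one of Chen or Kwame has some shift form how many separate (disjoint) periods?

A, merged: 02:30–04:45, 05:00–15:15.
B, merged: 00:00–10:00, 12:15–14:00.
A ∪ B = 00:00–15:15.
That is 1 disjoint piece.

1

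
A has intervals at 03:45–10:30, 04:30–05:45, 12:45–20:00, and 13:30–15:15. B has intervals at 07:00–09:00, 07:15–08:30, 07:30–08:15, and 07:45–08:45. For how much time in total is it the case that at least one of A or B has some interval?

Merge the first list: 03:45-10:30, 12:45-20:00.
Merge the second list: 07:00-09:00.
A ∪ B = 03:45-10:30, 12:45-20:00.
Total: 6 h 45 min + 7 h 15 min = 14 h.

14 h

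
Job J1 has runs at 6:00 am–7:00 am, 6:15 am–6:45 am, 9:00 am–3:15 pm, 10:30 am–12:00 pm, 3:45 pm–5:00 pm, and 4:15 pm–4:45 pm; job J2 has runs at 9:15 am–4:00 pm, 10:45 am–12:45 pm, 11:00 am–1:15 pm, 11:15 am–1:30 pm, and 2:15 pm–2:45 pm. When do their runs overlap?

9:15 am–3:15 pm, 3:45 pm–4:00 pm

First set merges to 6:00 am–7:00 am, 9:00 am–3:15 pm, 3:45 pm–5:00 pm.
Second set merges to 9:15 am–4:00 pm.
6:00 am–7:00 am falls entirely outside B.
9:00 am–3:15 pm overlaps B on 9:15 am–3:15 pm.
3:45 pm–5:00 pm overlaps B on 3:45 pm–4:00 pm.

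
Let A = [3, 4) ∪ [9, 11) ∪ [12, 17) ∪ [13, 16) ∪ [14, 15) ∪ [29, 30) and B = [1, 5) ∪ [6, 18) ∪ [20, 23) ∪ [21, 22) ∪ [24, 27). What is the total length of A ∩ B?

Merge the first list: [3, 4), [9, 11), [12, 17), [29, 30).
Merge the second list: [1, 5), [6, 18), [20, 23), [24, 27).
A ∩ B = [3, 4), [9, 11), [12, 17).
Total: 1 + 2 + 5 = 8.

8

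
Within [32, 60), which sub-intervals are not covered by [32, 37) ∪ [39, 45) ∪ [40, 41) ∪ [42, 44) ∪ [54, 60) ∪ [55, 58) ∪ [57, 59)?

[37, 39) ∪ [45, 54)

Covered (merged): [32, 37), [39, 45), [54, 60).
Uncovered inside [32, 60): [37, 39), [45, 54).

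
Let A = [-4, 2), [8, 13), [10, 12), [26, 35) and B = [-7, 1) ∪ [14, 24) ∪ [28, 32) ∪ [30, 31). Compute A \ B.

[1, 2) ∪ [8, 13) ∪ [26, 28) ∪ [32, 35)

A, merged: [-4, 2), [8, 13), [26, 35).
B, merged: [-7, 1), [14, 24), [28, 32).
[-4, 2) with B removed leaves [1, 2).
[8, 13) is untouched.
[26, 35) with B removed leaves [26, 28), [32, 35).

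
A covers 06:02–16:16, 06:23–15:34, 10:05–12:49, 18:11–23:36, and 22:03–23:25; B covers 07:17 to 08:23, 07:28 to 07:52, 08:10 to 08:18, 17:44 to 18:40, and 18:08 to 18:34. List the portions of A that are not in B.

First set merges to 06:02–16:16, 18:11–23:36.
Second set merges to 07:17–08:23, 17:44–18:40.
06:02–16:16 \ B = 06:02–07:17, 08:23–16:16.
18:11–23:36 \ B = 18:40–23:36.

06:02–07:17, 08:23–16:16, 18:40–23:36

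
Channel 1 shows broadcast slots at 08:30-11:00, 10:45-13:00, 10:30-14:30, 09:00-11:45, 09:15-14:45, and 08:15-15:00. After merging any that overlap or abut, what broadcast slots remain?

Sort by start: 08:15–15:00, 08:30–11:00, 09:00–11:45, 09:15–14:45, 10:30–14:30, 10:45–13:00.
08:30–11:00 overlaps/touches 08:15–15:00 → extend to 08:15–15:00.
09:00–11:45 overlaps/touches 08:15–15:00 → extend to 08:15–15:00.
09:15–14:45 overlaps/touches 08:15–15:00 → extend to 08:15–15:00.
10:30–14:30 overlaps/touches 08:15–15:00 → extend to 08:15–15:00.
10:45–13:00 overlaps/touches 08:15–15:00 → extend to 08:15–15:00.

08:15–15:00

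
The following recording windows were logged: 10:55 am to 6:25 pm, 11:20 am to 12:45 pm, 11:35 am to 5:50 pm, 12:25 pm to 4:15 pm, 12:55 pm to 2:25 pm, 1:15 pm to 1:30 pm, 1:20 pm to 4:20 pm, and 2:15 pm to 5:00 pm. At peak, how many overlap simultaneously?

Walk the sorted start/end points keeping a running depth.
The depth first hits 6 at 1:20 pm.

6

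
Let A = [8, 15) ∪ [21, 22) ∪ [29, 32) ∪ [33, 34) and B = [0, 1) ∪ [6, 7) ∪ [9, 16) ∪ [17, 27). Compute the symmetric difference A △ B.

Only in the first: [8, 9), [29, 32), [33, 34).
Only in the second: [0, 1), [6, 7), [15, 16), [17, 21), [22, 27).
Together these are the periods covered by exactly one.

[0, 1) ∪ [6, 7) ∪ [8, 9) ∪ [15, 16) ∪ [17, 21) ∪ [22, 27) ∪ [29, 32) ∪ [33, 34)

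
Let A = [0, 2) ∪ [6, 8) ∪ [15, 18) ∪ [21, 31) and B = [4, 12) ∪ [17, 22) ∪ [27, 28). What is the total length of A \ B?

A \ B = [0, 2), [15, 17), [22, 27), [28, 31).
Total: 2 + 2 + 5 + 3 = 12.

12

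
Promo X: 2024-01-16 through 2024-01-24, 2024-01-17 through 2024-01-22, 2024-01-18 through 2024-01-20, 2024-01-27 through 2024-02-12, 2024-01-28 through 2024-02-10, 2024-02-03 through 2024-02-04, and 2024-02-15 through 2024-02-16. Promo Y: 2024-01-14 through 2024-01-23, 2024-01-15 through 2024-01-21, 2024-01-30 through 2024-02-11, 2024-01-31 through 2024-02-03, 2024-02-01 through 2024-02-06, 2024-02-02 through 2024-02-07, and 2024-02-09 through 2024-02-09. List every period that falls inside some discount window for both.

2024-01-16 through 2024-01-23, 2024-01-30 through 2024-02-11

Merge the first list: 2024-01-16 through 2024-01-24, 2024-01-27 through 2024-02-12, 2024-02-15 through 2024-02-16.
Merge the second list: 2024-01-14 through 2024-01-23, 2024-01-30 through 2024-02-11.
2024-01-16 through 2024-01-24 ∩ B → 2024-01-16 through 2024-01-23.
2024-01-27 through 2024-02-12 ∩ B → 2024-01-30 through 2024-02-11.
2024-02-15 through 2024-02-16 meets no B interval.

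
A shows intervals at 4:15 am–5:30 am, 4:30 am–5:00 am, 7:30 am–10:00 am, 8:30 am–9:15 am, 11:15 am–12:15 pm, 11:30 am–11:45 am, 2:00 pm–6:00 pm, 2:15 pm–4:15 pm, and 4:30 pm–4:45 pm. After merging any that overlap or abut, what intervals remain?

4:15 am–5:30 am, 7:30 am–10:00 am, 11:15 am–12:15 pm, 2:00 pm–6:00 pm

4:30 am–5:00 am overlaps/touches 4:15 am–5:30 am → extend to 4:15 am–5:30 am.
7:30 am–10:00 am is disjoint → start new block.
8:30 am–9:15 am overlaps/touches 7:30 am–10:00 am → extend to 7:30 am–10:00 am.
11:15 am–12:15 pm is disjoint → start new block.
11:30 am–11:45 am overlaps/touches 11:15 am–12:15 pm → extend to 11:15 am–12:15 pm.
2:00 pm–6:00 pm is disjoint → start new block.
2:15 pm–4:15 pm overlaps/touches 2:00 pm–6:00 pm → extend to 2:00 pm–6:00 pm.
4:30 pm–4:45 pm overlaps/touches 2:00 pm–6:00 pm → extend to 2:00 pm–6:00 pm.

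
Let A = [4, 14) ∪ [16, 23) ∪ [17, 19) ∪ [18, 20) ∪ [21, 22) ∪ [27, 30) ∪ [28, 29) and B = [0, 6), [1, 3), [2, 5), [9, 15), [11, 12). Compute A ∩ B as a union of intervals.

[4, 6) ∪ [9, 14)

First set merges to [4, 14), [16, 23), [27, 30).
Second set merges to [0, 6), [9, 15).
[4, 14) overlaps B on [4, 6), [9, 14).
[16, 23) falls entirely outside B.
[27, 30) falls entirely outside B.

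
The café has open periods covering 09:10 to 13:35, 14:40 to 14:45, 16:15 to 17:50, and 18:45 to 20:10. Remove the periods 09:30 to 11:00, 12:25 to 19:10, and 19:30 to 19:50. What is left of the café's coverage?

09:10–13:35 minus B → 09:10–09:30, 11:00–12:25.
14:40–14:45: fully covered by B → removed.
16:15–17:50: fully covered by B → removed.
18:45–20:10 minus B → 19:10–19:30, 19:50–20:10.

09:10–09:30, 11:00–12:25, 19:10–19:30, 19:50–20:10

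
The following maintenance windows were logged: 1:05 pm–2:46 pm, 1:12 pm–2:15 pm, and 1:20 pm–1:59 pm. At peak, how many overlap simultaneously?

Walk the sorted start/end points keeping a running depth.
The depth first hits 3 at 1:20 pm.

3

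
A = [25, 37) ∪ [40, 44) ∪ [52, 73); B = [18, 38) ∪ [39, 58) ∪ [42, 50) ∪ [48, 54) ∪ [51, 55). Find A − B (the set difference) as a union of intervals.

Second set merges to [18, 38), [39, 58).
[25, 37): entirely removed.
[40, 44): entirely removed.
[52, 73) \ B = [58, 73).

[58, 73)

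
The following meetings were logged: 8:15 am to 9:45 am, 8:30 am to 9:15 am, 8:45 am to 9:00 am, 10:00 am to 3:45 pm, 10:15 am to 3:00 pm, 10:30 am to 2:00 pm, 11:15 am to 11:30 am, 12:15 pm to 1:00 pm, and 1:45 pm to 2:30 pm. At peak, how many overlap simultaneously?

4

Walk the sorted start/end points keeping a running depth.
The depth first hits 4 at 11:15 am.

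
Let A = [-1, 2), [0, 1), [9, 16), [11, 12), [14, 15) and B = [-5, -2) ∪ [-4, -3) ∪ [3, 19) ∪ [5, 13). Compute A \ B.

[-1, 2)

A, merged: [-1, 2), [9, 16).
B, merged: [-5, -2), [3, 19).
[-1, 2): no B overlap → unchanged.
[9, 16): fully covered by B → removed.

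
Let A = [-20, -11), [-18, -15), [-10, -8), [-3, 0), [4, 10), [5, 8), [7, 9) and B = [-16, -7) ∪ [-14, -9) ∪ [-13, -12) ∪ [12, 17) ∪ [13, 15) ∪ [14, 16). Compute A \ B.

[-20, -16) ∪ [-3, 0) ∪ [4, 10)

First set merges to [-20, -11), [-10, -8), [-3, 0), [4, 10).
Second set merges to [-16, -7), [12, 17).
[-20, -11) minus B → [-20, -16).
[-10, -8): fully covered by B → removed.
[-3, 0): no B overlap → unchanged.
[4, 10): no B overlap → unchanged.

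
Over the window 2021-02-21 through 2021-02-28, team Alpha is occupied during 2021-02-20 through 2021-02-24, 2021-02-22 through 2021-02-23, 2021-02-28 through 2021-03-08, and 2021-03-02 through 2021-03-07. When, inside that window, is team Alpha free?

Covered (merged): 2021-02-20 through 2021-02-24, 2021-02-28 through 2021-03-08.
Uncovered inside 2021-02-21 through 2021-02-28: 2021-02-25 through 2021-02-27.

2021-02-25 through 2021-02-27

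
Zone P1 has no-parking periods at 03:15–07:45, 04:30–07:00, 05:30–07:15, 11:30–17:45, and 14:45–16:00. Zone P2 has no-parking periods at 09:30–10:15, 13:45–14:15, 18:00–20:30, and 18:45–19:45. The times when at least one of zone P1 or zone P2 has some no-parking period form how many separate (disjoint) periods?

First set merges to 03:15–07:45, 11:30–17:45.
Second set merges to 09:30–10:15, 13:45–14:15, 18:00–20:30.
A ∪ B = 03:15–07:45, 09:30–10:15, 11:30–17:45, 18:00–20:30.
That is 4 disjoint pieces.

4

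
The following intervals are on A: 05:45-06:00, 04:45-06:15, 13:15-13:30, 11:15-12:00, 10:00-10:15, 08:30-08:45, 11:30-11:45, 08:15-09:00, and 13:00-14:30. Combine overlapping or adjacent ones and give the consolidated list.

Sort by start: 04:45–06:15, 05:45–06:00, 08:15–09:00, 08:30–08:45, 10:00–10:15, 11:15–12:00, 11:30–11:45, 13:00–14:30, 13:15–13:30.
05:45–06:00 overlaps/touches 04:45–06:15 → extend to 04:45–06:15.
08:15–09:00 is disjoint → start new block.
08:30–08:45 overlaps/touches 08:15–09:00 → extend to 08:15–09:00.
10:00–10:15 is disjoint → start new block.
11:15–12:00 is disjoint → start new block.
11:30–11:45 overlaps/touches 11:15–12:00 → extend to 11:15–12:00.
13:00–14:30 is disjoint → start new block.
13:15–13:30 overlaps/touches 13:00–14:30 → extend to 13:00–14:30.

04:45–06:15, 08:15–09:00, 10:00–10:15, 11:15–12:00, 13:00–14:30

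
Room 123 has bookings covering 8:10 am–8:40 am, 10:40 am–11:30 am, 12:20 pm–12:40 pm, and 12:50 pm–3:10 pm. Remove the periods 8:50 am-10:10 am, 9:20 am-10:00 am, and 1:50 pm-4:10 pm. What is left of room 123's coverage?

B, merged: 8:50 am–10:10 am, 1:50 pm–4:10 pm.
8:10 am–8:40 am: no B overlap → unchanged.
10:40 am–11:30 am: no B overlap → unchanged.
12:20 pm–12:40 pm: no B overlap → unchanged.
12:50 pm–3:10 pm minus B → 12:50 pm–1:50 pm.

8:10 am–8:40 am, 10:40 am–11:30 am, 12:20 pm–12:40 pm, 12:50 pm–1:50 pm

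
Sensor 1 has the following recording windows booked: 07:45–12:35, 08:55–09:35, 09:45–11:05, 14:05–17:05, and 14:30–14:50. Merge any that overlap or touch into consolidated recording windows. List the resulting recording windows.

08:55–09:35 overlaps/touches 07:45–12:35 → extend to 07:45–12:35.
09:45–11:05 overlaps/touches 07:45–12:35 → extend to 07:45–12:35.
14:05–17:05 is disjoint → start new block.
14:30–14:50 overlaps/touches 14:05–17:05 → extend to 14:05–17:05.

07:45–12:35, 14:05–17:05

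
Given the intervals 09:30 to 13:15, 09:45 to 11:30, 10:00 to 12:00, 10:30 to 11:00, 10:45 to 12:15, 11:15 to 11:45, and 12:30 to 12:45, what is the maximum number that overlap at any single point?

5

Walk the sorted start/end points keeping a running depth.
The depth first hits 5 at 10:45.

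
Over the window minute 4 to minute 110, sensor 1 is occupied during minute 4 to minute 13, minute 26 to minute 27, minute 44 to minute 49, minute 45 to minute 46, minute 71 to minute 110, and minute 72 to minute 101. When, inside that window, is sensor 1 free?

Covered (merged): minute 4 to minute 13, minute 26 to minute 27, minute 44 to minute 49, minute 71 to minute 110.
Uncovered inside minute 4 to minute 110: minute 13 to minute 26, minute 27 to minute 44, minute 49 to minute 71.

minute 13 to minute 26, minute 27 to minute 44, minute 49 to minute 71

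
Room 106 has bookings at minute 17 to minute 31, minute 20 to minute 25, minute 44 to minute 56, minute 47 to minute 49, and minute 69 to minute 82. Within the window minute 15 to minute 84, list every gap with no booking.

The merged coverage is minute 17 to minute 31, minute 44 to minute 56, minute 69 to minute 82.
Gaps within minute 15 to minute 84: minute 15 to minute 17, minute 31 to minute 44, minute 56 to minute 69, minute 82 to minute 84.

minute 15 to minute 17, minute 31 to minute 44, minute 56 to minute 69, minute 82 to minute 84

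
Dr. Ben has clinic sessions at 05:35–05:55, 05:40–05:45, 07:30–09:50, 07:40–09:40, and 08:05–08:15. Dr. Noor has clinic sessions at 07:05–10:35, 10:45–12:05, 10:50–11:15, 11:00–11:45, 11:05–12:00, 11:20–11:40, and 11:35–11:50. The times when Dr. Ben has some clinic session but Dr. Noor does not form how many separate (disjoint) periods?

1

First set merges to 05:35–05:55, 07:30–09:50.
Second set merges to 07:05–10:35, 10:45–12:05.
A \ B = 05:35–05:55.
That is 1 disjoint piece.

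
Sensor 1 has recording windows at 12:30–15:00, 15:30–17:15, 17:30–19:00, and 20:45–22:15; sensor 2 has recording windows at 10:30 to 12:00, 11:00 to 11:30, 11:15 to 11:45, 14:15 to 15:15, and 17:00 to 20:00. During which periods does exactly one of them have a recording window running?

10:30–12:00, 12:30–14:15, 15:00–15:15, 15:30–17:00, 17:15–17:30, 19:00–20:00, 20:45–22:15

Second set merges to 10:30–12:00, 14:15–15:15, 17:00–20:00.
Only in the first: 12:30–14:15, 15:30–17:00, 20:45–22:15.
Only in the second: 10:30–12:00, 15:00–15:15, 17:15–17:30, 19:00–20:00.
Together these are the periods covered by exactly one.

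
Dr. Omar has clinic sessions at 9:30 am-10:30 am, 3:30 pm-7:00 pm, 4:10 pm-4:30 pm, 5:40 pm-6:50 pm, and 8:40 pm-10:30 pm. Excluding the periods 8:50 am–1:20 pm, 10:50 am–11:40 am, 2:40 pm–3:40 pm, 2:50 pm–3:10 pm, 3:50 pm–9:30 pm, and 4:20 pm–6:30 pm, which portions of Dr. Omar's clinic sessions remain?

A, merged: 9:30 am–10:30 am, 3:30 pm–7:00 pm, 8:40 pm–10:30 pm.
B, merged: 8:50 am–1:20 pm, 2:40 pm–3:40 pm, 3:50 pm–9:30 pm.
9:30 am–10:30 am: fully covered by B → removed.
3:30 pm–7:00 pm minus B → 3:40 pm–3:50 pm.
8:40 pm–10:30 pm minus B → 9:30 pm–10:30 pm.

3:40 pm–3:50 pm, 9:30 pm–10:30 pm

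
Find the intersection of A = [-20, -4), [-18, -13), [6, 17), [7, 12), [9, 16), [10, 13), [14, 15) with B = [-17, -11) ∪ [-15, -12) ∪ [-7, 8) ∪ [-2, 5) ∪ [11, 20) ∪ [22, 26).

[-17, -11) ∪ [-7, -4) ∪ [6, 8) ∪ [11, 17)

First set merges to [-20, -4), [6, 17).
Second set merges to [-17, -11), [-7, 8), [11, 20), [22, 26).
[-20, -4) meets the second set on [-17, -11), [-7, -4).
[6, 17) meets the second set on [6, 8), [11, 17).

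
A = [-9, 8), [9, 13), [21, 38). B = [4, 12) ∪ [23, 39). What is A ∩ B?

[4, 8) ∪ [9, 12) ∪ [23, 38)

[-9, 8) ∩ B → [4, 8).
[9, 13) ∩ B → [9, 12).
[21, 38) ∩ B → [23, 38).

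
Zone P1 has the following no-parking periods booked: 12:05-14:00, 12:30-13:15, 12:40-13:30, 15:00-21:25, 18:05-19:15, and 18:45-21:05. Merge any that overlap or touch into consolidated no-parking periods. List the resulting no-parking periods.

12:30-13:15 overlaps/touches 12:05-14:00 → extend to 12:05-14:00.
12:40-13:30 overlaps/touches 12:05-14:00 → extend to 12:05-14:00.
15:00-21:25 is disjoint → start new block.
18:05-19:15 overlaps/touches 15:00-21:25 → extend to 15:00-21:25.
18:45-21:05 overlaps/touches 15:00-21:25 → extend to 15:00-21:25.

12:05-14:00, 15:00-21:25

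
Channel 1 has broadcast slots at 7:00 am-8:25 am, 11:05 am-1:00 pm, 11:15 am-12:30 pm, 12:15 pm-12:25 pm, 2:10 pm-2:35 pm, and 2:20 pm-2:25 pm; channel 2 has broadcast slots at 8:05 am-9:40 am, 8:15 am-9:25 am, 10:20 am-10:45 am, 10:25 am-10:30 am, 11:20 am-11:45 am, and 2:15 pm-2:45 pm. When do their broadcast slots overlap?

8:05 am–8:25 am, 11:20 am–11:45 am, 2:15 pm–2:35 pm

A, merged: 7:00 am–8:25 am, 11:05 am–1:00 pm, 2:10 pm–2:35 pm.
B, merged: 8:05 am–9:40 am, 10:20 am–10:45 am, 11:20 am–11:45 am, 2:15 pm–2:45 pm.
7:00 am–8:25 am overlaps B on 8:05 am–8:25 am.
11:05 am–1:00 pm overlaps B on 11:20 am–11:45 am.
2:10 pm–2:35 pm overlaps B on 2:15 pm–2:35 pm.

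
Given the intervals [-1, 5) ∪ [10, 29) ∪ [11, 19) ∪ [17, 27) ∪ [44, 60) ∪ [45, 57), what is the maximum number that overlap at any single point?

3

At 17, 3 of the intervals are simultaneously active.
No point has more.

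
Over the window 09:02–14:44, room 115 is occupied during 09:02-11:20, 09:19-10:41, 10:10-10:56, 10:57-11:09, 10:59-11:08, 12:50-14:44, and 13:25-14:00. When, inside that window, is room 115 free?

11:20-12:50

After merging, the occupied span is 09:02-11:20, 12:50-14:44.
Gaps within 09:02-14:44: 11:20-12:50.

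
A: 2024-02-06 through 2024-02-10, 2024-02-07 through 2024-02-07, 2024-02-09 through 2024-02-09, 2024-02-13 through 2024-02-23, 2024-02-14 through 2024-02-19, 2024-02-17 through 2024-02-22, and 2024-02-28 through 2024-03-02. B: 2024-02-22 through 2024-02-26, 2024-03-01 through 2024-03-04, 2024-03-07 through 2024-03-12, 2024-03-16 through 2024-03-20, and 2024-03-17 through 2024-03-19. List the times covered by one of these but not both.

First set merges to 2024-02-06 through 2024-02-10, 2024-02-13 through 2024-02-23, 2024-02-28 through 2024-03-02.
Second set merges to 2024-02-22 through 2024-02-26, 2024-03-01 through 2024-03-04, 2024-03-07 through 2024-03-12, 2024-03-16 through 2024-03-20.
A but not B: 2024-02-06 through 2024-02-10, 2024-02-13 through 2024-02-21, 2024-02-28 through 2024-02-29.
B but not A: 2024-02-24 through 2024-02-26, 2024-03-03 through 2024-03-04, 2024-03-07 through 2024-03-12, 2024-03-16 through 2024-03-20.
Combining gives A △ B.

2024-02-06 through 2024-02-10, 2024-02-13 through 2024-02-21, 2024-02-24 through 2024-02-26, 2024-02-28 through 2024-02-29, 2024-03-03 through 2024-03-04, 2024-03-07 through 2024-03-12, 2024-03-16 through 2024-03-20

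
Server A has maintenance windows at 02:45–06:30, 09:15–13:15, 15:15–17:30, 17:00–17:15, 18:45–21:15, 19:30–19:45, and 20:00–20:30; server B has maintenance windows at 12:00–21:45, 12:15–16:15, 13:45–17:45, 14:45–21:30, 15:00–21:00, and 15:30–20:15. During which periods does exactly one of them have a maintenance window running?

First set merges to 02:45-06:30, 09:15-13:15, 15:15-17:30, 18:45-21:15.
Second set merges to 12:00-21:45.
A but not B: 02:45-06:30, 09:15-12:00.
B but not A: 13:15-15:15, 17:30-18:45, 21:15-21:45.
Combining gives A △ B.

02:45-06:30, 09:15-12:00, 13:15-15:15, 17:30-18:45, 21:15-21:45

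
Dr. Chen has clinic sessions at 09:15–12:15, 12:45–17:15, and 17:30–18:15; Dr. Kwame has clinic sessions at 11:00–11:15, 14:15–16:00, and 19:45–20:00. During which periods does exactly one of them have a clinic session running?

09:15–11:00, 11:15–12:15, 12:45–14:15, 16:00–17:15, 17:30–18:15, 19:45–20:00

A but not B: 09:15–11:00, 11:15–12:15, 12:45–14:15, 16:00–17:15, 17:30–18:15.
B but not A: 19:45–20:00.
Combining gives A △ B.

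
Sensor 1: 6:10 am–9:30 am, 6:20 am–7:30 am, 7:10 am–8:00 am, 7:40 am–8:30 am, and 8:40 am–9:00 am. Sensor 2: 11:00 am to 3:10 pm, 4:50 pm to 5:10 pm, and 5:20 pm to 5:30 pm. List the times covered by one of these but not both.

Merge the first list: 6:10 am-9:30 am.
Only in the first: 6:10 am-9:30 am.
Only in the second: 11:00 am-3:10 pm, 4:50 pm-5:10 pm, 5:20 pm-5:30 pm.
Together these are the periods covered by exactly one.

6:10 am-9:30 am, 11:00 am-3:10 pm, 4:50 pm-5:10 pm, 5:20 pm-5:30 pm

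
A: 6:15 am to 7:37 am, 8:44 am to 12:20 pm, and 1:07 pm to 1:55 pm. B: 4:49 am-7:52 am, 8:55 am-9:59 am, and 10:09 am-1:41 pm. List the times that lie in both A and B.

6:15 am-7:37 am, 8:55 am-9:59 am, 10:09 am-12:20 pm, 1:07 pm-1:41 pm

6:15 am-7:37 am meets the second set on 6:15 am-7:37 am.
8:44 am-12:20 pm meets the second set on 8:55 am-9:59 am, 10:09 am-12:20 pm.
1:07 pm-1:55 pm meets the second set on 1:07 pm-1:41 pm.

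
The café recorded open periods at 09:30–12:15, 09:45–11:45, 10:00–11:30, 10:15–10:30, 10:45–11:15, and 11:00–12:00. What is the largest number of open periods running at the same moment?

5

Walk the sorted start/end points keeping a running depth.
The depth first hits 5 at 11:00.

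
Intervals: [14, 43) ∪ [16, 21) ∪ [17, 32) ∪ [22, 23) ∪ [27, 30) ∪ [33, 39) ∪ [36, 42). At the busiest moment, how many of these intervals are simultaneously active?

Walk the sorted start/end points keeping a running depth.
The depth first hits 3 at 17.

3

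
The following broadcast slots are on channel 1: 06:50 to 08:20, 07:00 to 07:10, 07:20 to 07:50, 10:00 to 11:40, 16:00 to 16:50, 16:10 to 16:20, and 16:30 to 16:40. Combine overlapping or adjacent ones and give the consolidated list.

06:50–08:20, 10:00–11:40, 16:00–16:50

07:00–07:10 overlaps/touches 06:50–08:20 → extend to 06:50–08:20.
07:20–07:50 overlaps/touches 06:50–08:20 → extend to 06:50–08:20.
10:00–11:40 is disjoint → start new block.
16:00–16:50 is disjoint → start new block.
16:10–16:20 overlaps/touches 16:00–16:50 → extend to 16:00–16:50.
16:30–16:40 overlaps/touches 16:00–16:50 → extend to 16:00–16:50.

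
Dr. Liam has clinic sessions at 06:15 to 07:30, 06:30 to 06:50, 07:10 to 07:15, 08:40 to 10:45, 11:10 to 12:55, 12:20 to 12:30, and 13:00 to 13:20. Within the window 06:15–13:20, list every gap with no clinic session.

After merging, the occupied span is 06:15-07:30, 08:40-10:45, 11:10-12:55, 13:00-13:20.
Complement within 06:15-13:20: 07:30-08:40, 10:45-11:10, 12:55-13:00.

07:30-08:40, 10:45-11:10, 12:55-13:00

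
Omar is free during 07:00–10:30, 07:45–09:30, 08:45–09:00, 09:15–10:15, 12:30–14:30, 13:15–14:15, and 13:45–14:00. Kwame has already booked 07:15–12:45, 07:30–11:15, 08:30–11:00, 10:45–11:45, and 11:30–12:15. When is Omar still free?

Merge the first list: 07:00–10:30, 12:30–14:30.
Merge the second list: 07:15–12:45.
07:00–10:30 minus B → 07:00–07:15.
12:30–14:30 minus B → 12:45–14:30.

07:00–07:15, 12:45–14:30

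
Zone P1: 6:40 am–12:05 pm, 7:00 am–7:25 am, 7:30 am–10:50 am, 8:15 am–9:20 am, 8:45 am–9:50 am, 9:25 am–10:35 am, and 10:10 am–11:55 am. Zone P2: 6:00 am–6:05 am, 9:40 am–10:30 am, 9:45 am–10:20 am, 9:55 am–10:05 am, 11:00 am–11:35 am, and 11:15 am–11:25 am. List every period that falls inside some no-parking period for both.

First set merges to 6:40 am-12:05 pm.
Second set merges to 6:00 am-6:05 am, 9:40 am-10:30 am, 11:00 am-11:35 am.
6:40 am-12:05 pm ∩ B → 9:40 am-10:30 am, 11:00 am-11:35 am.

9:40 am-10:30 am, 11:00 am-11:35 am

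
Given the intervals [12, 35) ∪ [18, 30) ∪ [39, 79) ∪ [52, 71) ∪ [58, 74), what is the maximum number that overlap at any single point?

Walk the sorted start/end points keeping a running depth.
The depth first hits 3 at 58.

3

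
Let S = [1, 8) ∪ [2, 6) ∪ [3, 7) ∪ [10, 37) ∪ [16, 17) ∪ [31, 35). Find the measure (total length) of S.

Merged: [1, 8), [10, 37).
Lengths: 7 + 27 = 34.

34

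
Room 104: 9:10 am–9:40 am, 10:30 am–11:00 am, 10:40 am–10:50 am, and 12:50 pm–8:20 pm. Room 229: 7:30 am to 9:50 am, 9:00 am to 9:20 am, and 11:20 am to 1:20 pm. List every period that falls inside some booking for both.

A, merged: 9:10 am–9:40 am, 10:30 am–11:00 am, 12:50 pm–8:20 pm.
B, merged: 7:30 am–9:50 am, 11:20 am–1:20 pm.
9:10 am–9:40 am ∩ B → 9:10 am–9:40 am.
10:30 am–11:00 am meets no B interval.
12:50 pm–8:20 pm ∩ B → 12:50 pm–1:20 pm.

9:10 am–9:40 am, 12:50 pm–1:20 pm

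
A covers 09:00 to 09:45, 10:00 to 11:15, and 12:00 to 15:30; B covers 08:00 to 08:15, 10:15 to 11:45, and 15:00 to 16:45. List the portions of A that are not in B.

09:00-09:45, 10:00-10:15, 12:00-15:00

09:00-09:45: nothing removed.
10:00-11:15 \ B = 10:00-10:15.
12:00-15:30 \ B = 12:00-15:00.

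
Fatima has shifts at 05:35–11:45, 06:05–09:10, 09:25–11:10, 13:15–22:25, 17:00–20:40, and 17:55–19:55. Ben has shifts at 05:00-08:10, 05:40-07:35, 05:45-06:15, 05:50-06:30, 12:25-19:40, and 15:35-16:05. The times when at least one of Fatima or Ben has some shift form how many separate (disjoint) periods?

A, merged: 05:35–11:45, 13:15–22:25.
B, merged: 05:00–08:10, 12:25–19:40.
A ∪ B = 05:00–11:45, 12:25–22:25.
That is 2 disjoint pieces.

2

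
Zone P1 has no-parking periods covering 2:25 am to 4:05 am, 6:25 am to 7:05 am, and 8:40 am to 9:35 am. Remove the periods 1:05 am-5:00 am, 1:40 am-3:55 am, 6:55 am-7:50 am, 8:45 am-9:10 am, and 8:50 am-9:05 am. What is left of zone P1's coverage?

6:25 am-6:55 am, 8:40 am-8:45 am, 9:10 am-9:35 am

Second set merges to 1:05 am-5:00 am, 6:55 am-7:50 am, 8:45 am-9:10 am.
2:25 am-4:05 am: entirely removed.
6:25 am-7:05 am \ B = 6:25 am-6:55 am.
8:40 am-9:35 am \ B = 8:40 am-8:45 am, 9:10 am-9:35 am.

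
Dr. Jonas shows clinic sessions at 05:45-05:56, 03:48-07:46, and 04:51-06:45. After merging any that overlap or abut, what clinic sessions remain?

03:48–07:46

Sort by start: 03:48–07:46, 04:51–06:45, 05:45–05:56.
04:51–06:45 overlaps/touches 03:48–07:46 → extend to 03:48–07:46.
05:45–05:56 overlaps/touches 03:48–07:46 → extend to 03:48–07:46.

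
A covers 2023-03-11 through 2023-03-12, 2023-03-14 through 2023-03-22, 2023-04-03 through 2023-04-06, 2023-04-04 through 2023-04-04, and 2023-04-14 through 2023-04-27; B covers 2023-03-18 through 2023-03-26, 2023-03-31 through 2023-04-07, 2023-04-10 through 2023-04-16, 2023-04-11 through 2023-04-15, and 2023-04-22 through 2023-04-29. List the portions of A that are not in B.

Merge the first list: 2023-03-11 through 2023-03-12, 2023-03-14 through 2023-03-22, 2023-04-03 through 2023-04-06, 2023-04-14 through 2023-04-27.
Merge the second list: 2023-03-18 through 2023-03-26, 2023-03-31 through 2023-04-07, 2023-04-10 through 2023-04-16, 2023-04-22 through 2023-04-29.
2023-03-11 through 2023-03-12 is untouched.
2023-03-14 through 2023-03-22 with B removed leaves 2023-03-14 through 2023-03-17.
2023-04-03 through 2023-04-06 lies entirely inside B → drops out.
2023-04-14 through 2023-04-27 with B removed leaves 2023-04-17 through 2023-04-21.

2023-03-11 through 2023-03-12, 2023-03-14 through 2023-03-17, 2023-04-17 through 2023-04-21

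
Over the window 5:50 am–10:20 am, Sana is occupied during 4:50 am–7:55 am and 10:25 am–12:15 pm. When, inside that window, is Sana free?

Covered (merged): 4:50 am–7:55 am, 10:25 am–12:15 pm.
Complement within 5:50 am–10:20 am: 7:55 am–10:20 am.

7:55 am–10:20 am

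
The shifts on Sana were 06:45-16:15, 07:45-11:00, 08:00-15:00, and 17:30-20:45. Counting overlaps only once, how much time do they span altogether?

Merged: 06:45–16:15, 17:30–20:45.
Lengths: 9 h 30 min + 3 h 15 min = 12 h 45 min.

12 h 45 min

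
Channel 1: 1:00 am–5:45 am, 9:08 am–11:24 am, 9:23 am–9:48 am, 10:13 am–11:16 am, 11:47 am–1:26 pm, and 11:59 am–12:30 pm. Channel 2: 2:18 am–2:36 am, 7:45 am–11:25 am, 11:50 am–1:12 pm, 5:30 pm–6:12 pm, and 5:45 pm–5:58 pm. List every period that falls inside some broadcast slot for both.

2:18 am–2:36 am, 9:08 am–11:24 am, 11:50 am–1:12 pm

A, merged: 1:00 am–5:45 am, 9:08 am–11:24 am, 11:47 am–1:26 pm.
B, merged: 2:18 am–2:36 am, 7:45 am–11:25 am, 11:50 am–1:12 pm, 5:30 pm–6:12 pm.
1:00 am–5:45 am meets the second set on 2:18 am–2:36 am.
9:08 am–11:24 am meets the second set on 9:08 am–11:24 am.
11:47 am–1:26 pm meets the second set on 11:50 am–1:12 pm.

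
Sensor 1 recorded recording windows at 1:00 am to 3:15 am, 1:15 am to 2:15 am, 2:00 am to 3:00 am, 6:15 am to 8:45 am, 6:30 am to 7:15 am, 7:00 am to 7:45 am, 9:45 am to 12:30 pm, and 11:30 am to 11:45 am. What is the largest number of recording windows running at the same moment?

3

Sweep endpoints in order; track running count of active intervals.
Peak of 3 reached at 2:00 am.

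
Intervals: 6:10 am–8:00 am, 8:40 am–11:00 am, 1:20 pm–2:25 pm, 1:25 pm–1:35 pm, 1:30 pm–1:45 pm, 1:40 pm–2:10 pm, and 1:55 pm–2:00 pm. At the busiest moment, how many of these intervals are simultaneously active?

Walk the sorted start/end points keeping a running depth.
The depth first hits 3 at 1:30 pm.

3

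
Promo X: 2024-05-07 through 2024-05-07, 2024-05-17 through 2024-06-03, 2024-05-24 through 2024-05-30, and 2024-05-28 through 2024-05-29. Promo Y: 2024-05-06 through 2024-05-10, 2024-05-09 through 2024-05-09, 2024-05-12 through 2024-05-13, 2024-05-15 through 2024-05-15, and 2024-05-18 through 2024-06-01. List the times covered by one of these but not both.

Merge the first list: 2024-05-07 through 2024-05-07, 2024-05-17 through 2024-06-03.
Merge the second list: 2024-05-06 through 2024-05-10, 2024-05-12 through 2024-05-13, 2024-05-15 through 2024-05-15, 2024-05-18 through 2024-06-01.
A but not B: 2024-05-17 through 2024-05-17, 2024-06-02 through 2024-06-03.
B but not A: 2024-05-06 through 2024-05-06, 2024-05-08 through 2024-05-10, 2024-05-12 through 2024-05-13, 2024-05-15 through 2024-05-15.
Combining gives A △ B.

2024-05-06 through 2024-05-06, 2024-05-08 through 2024-05-10, 2024-05-12 through 2024-05-13, 2024-05-15 through 2024-05-15, 2024-05-17 through 2024-05-17, 2024-06-02 through 2024-06-03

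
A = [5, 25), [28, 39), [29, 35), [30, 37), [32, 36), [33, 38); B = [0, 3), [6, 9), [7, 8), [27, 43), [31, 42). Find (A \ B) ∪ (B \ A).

Merge the first list: [5, 25), [28, 39).
Merge the second list: [0, 3), [6, 9), [27, 43).
A but not B: [5, 6), [9, 25).
B but not A: [0, 3), [27, 28), [39, 43).
Combining gives A △ B.

[0, 3) ∪ [5, 6) ∪ [9, 25) ∪ [27, 28) ∪ [39, 43)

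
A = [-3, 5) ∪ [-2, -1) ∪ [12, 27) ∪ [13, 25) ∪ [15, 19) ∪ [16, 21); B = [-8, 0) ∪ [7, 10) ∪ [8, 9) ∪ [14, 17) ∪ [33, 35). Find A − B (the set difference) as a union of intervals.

A, merged: [-3, 5), [12, 27).
B, merged: [-8, 0), [7, 10), [14, 17), [33, 35).
[-3, 5) minus B → [0, 5).
[12, 27) minus B → [12, 14), [17, 27).

[0, 5) ∪ [12, 14) ∪ [17, 27)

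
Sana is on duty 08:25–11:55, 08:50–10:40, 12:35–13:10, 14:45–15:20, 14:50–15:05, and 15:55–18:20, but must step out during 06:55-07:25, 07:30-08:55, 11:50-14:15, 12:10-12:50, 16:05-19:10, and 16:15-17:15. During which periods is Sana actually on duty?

08:55-11:50, 14:45-15:20, 15:55-16:05

First set merges to 08:25-11:55, 12:35-13:10, 14:45-15:20, 15:55-18:20.
Second set merges to 06:55-07:25, 07:30-08:55, 11:50-14:15, 16:05-19:10.
08:25-11:55 with B removed leaves 08:55-11:50.
12:35-13:10 lies entirely inside B → drops out.
14:45-15:20 is untouched.
15:55-18:20 with B removed leaves 15:55-16:05.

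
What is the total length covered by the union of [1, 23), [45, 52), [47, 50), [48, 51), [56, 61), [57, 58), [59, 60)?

Merged: [1, 23), [45, 52), [56, 61).
Lengths: 22 + 7 + 5 = 34.

34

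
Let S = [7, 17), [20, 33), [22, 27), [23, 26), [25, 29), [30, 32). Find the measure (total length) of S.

Merged: [7, 17), [20, 33).
Lengths: 10 + 13 = 23.

23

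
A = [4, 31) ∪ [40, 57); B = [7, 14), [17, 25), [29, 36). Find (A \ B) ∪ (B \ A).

[4, 7) ∪ [14, 17) ∪ [25, 29) ∪ [31, 36) ∪ [40, 57)

A \ B = [4, 7), [14, 17), [25, 29), [40, 57).
B \ A = [31, 36).
Union of the two gives the symmetric difference.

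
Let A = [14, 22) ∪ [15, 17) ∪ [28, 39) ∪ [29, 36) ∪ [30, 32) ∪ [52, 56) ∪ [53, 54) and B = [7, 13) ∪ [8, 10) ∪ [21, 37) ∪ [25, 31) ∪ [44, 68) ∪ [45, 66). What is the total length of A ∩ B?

Merge the first list: [14, 22), [28, 39), [52, 56).
Merge the second list: [7, 13), [21, 37), [44, 68).
A ∩ B = [21, 22), [28, 37), [52, 56).
Total: 1 + 9 + 4 = 14.

14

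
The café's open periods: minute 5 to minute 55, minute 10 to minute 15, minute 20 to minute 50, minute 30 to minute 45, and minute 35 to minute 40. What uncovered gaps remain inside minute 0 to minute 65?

minute 0 to minute 5, minute 55 to minute 65

The merged coverage is minute 5 to minute 55.
Complement within minute 0 to minute 65: minute 0 to minute 5, minute 55 to minute 65.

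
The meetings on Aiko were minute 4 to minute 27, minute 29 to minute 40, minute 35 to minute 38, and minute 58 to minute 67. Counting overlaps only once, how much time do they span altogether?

Merged: minute 4 to minute 27, minute 29 to minute 40, minute 58 to minute 67.
Lengths: 23 minutes + 11 minutes + 9 minutes = 43 minutes.

43 minutes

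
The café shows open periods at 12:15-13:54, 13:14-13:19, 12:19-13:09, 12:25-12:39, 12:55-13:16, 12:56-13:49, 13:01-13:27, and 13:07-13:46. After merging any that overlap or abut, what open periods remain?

12:15–13:54

Sort by start: 12:15–13:54, 12:19–13:09, 12:25–12:39, 12:55–13:16, 12:56–13:49, 13:01–13:27, 13:07–13:46, 13:14–13:19.
12:19–13:09 overlaps/touches 12:15–13:54 → extend to 12:15–13:54.
12:25–12:39 overlaps/touches 12:15–13:54 → extend to 12:15–13:54.
12:55–13:16 overlaps/touches 12:15–13:54 → extend to 12:15–13:54.
12:56–13:49 overlaps/touches 12:15–13:54 → extend to 12:15–13:54.
13:01–13:27 overlaps/touches 12:15–13:54 → extend to 12:15–13:54.
13:07–13:46 overlaps/touches 12:15–13:54 → extend to 12:15–13:54.
13:14–13:19 overlaps/touches 12:15–13:54 → extend to 12:15–13:54.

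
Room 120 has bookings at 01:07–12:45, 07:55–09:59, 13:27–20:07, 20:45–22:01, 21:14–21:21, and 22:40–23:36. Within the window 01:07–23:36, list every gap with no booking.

12:45–13:27, 20:07–20:45, 22:01–22:40

The merged coverage is 01:07–12:45, 13:27–20:07, 20:45–22:01, 22:40–23:36.
Complement within 01:07–23:36: 12:45–13:27, 20:07–20:45, 22:01–22:40.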